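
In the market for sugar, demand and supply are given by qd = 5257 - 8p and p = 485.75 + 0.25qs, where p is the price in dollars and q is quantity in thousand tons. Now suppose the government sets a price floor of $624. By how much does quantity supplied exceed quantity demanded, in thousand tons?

288

Rearranging supply gives qs = 4p - 1943. Equilibrium: 5257 - 8p = 4p - 1943, so 7200 = 12p and p* = 600, q* = 457.
Because the floor (624) lies above the market-clearing price, it is binding.
At p = 624: qd = 5257 - 8·624 = 265 and qs = 4·624 - 1943 = 553.
Surplus = qs - qd = 553 - 265 = 288.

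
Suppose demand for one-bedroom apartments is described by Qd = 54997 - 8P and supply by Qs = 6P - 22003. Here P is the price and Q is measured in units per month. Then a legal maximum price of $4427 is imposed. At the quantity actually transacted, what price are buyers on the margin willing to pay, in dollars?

6304.75

Equilibrium: 54997 - 8P = 6P - 22003, so 77000 = 14P and P* = 5500, Q* = 10997.
Since 4427 < 5500, the ceiling is binding.
At P = 4427: Qd = 54997 - 8·4427 = 19581 and Qs = 6·4427 - 22003 = 4559.
Only 4559 units reach the market. On the demand curve, the marginal buyer's willingness to pay at Q = 4559 is (54997 - 4559)/8 = 6304.75.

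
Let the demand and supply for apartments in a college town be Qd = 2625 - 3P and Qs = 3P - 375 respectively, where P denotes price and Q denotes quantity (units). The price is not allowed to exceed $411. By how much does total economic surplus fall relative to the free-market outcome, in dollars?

23763

Setting quantity demanded equal to quantity supplied, 2625 - 3P = 3P - 375, gives P* = 500 and Q* = 1125.
Since 411 < 500, the ceiling is binding.
At P = 411: Qd = 2625 - 3·411 = 1392 and Qs = 3·411 - 375 = 858.
Quantity traded falls to 858. At Q = 858 the demand price is (2625 - 858)/3 = 589 and the supply price is (375 + 858)/3 = 411.
Deadweight loss = ½ · (589 - 411) · (1125 - 858) = ½ · 178 · 267 = 23763.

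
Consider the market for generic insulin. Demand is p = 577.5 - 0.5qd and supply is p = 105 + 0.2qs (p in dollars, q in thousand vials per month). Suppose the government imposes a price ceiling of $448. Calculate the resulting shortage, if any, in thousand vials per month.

Rearranging demand gives qd = 1155 - 2p; rearranging supply gives qs = 5p - 525. Equilibrium: 1155 - 2p = 5p - 525, so 1680 = 7p and p* = 240, q* = 675.
The ceiling of 448 is above the equilibrium price 240, so it is not binding; the market clears at p* = 240, q* = 675.
Since the control does not bind, there is no shortage.

0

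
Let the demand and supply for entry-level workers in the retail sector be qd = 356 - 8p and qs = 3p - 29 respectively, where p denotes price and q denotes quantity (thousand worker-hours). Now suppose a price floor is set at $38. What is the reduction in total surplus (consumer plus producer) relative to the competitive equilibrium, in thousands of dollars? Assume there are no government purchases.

132

Equilibrium: 356 - 8p = 3p - 29, so 385 = 11p and p* = 35, q* = 76.
The floor of 38 is above the equilibrium price 35, so it binds.
At p = 38: qd = 356 - 8·38 = 52 and qs = 3·38 - 29 = 85.
Quantity traded falls to 52. At q = 52 the demand price is (356 - 52)/8 = 38 and the supply price is (29 + 52)/3 = 27.
Deadweight loss = ½ · (38 - 27) · (76 - 52) = ½ · 11 · 24 = 132.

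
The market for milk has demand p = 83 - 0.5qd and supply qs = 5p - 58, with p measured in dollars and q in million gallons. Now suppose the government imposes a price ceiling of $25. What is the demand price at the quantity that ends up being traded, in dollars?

Rearranging demand gives qd = 166 - 2p. In a free market, 166 - 2p = 5p - 58 gives the equilibrium p* = 32, q* = 102.
The ceiling of 25 is below the equilibrium price 32, so it binds.
At p = 25: qd = 166 - 2·25 = 116 and qs = 5·25 - 58 = 67.
Only 67 units reach the market. On the demand curve, the marginal buyer's willingness to pay at q = 67 is (166 - 67)/2 = 49.5.

49.5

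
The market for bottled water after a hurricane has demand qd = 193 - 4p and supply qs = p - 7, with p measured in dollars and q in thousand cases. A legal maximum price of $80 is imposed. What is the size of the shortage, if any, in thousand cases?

Equilibrium: 193 - 4p = p - 7, so 200 = 5p and p* = 40, q* = 33.
Since 80 is above p* = 40, the ceiling does not bind and the free-market outcome prevails.
Since the control does not bind, there is no shortage.

0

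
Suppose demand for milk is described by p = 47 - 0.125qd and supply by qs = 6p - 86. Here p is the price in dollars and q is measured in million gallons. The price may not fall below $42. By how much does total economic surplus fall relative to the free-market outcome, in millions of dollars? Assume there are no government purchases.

756

Rearranging demand gives qd = 376 - 8p. In a free market, 376 - 8p = 6p - 86 gives the equilibrium p* = 33, q* = 112.
Since 42 > 33, the floor is binding.
At p = 42: qd = 376 - 8·42 = 40 and qs = 6·42 - 86 = 166.
Quantity traded falls to 40. At q = 40 the demand price is (376 - 40)/8 = 42 and the supply price is (86 + 40)/6 = 21.
Deadweight loss = ½ · (42 - 21) · (112 - 40) = ½ · 21 · 72 = 756.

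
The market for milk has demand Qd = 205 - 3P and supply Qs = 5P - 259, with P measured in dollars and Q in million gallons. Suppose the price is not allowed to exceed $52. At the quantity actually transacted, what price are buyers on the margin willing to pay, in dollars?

68

Equilibrium: 205 - 3P = 5P - 259, so 464 = 8P and P* = 58, Q* = 31.
Because the ceiling (52) lies below the market-clearing price, it is binding.
At P = 52: Qd = 205 - 3·52 = 49 and Qs = 5·52 - 259 = 1.
Only 1 units reach the market. On the demand curve, the marginal buyer's willingness to pay at Q = 1 is (205 - 1)/3 = 68.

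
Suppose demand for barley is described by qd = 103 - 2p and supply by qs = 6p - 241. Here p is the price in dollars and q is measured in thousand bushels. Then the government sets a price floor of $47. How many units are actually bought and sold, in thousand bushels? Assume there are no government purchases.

9

Equilibrium: 103 - 2p = 6p - 241, so 344 = 8p and p* = 43, q* = 17.
Since 47 > 43, the floor is binding.
At p = 47: qd = 103 - 2·47 = 9 and qs = 6·47 - 241 = 41.
The quantity actually transacted is the short side, demand: 9.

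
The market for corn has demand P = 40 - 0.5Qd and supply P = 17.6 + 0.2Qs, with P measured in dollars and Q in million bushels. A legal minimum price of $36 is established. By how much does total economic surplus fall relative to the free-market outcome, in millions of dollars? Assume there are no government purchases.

Rearranging demand gives Qd = 80 - 2P; rearranging supply gives Qs = 5P - 88. Without the control the market clears where 80 - 2P = 5P - 88, i.e. P* = 24 and Q* = 32.
Because the floor (36) lies above the market-clearing price, it is binding.
At P = 36: Qd = 80 - 2·36 = 8 and Qs = 5·36 - 88 = 92.
Quantity traded falls to 8. At Q = 8 the demand price is (80 - 8)/2 = 36 and the supply price is (88 + 8)/5 = 19.2.
Deadweight loss = ½ · (36 - 19.2) · (32 - 8) = ½ · 16.8 · 24 = 201.6.

201.6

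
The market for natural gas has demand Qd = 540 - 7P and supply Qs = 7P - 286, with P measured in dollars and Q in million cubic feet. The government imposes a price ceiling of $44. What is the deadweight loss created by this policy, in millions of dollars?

Setting quantity demanded equal to quantity supplied, 540 - 7P = 7P - 286, gives P* = 59 and Q* = 127.
Since 44 < 59, the ceiling is binding.
At P = 44: Qd = 540 - 7·44 = 232 and Qs = 7·44 - 286 = 22.
Quantity traded falls to 22. At Q = 22 the demand price is (540 - 22)/7 = 74 and the supply price is (286 + 22)/7 = 44.
Deadweight loss = ½ · (74 - 44) · (127 - 22) = ½ · 30 · 105 = 1575.

1575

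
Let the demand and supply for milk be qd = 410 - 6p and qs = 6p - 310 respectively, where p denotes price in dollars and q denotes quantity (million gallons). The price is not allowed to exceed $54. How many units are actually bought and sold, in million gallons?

14

In a free market, 410 - 6p = 6p - 310 gives the equilibrium p* = 60, q* = 50.
Since 54 < 60, the ceiling is binding.
At p = 54: qd = 410 - 6·54 = 86 and qs = 6·54 - 310 = 14.
The quantity actually transacted is the short side, supply: 14.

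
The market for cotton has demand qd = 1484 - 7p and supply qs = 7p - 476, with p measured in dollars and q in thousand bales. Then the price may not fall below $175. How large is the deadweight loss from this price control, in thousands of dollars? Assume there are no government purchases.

Setting quantity demanded equal to quantity supplied, 1484 - 7p = 7p - 476, gives p* = 140 and q* = 504.
Because the floor (175) lies above the market-clearing price, it is binding.
At p = 175: qd = 1484 - 7·175 = 259 and qs = 7·175 - 476 = 749.
Quantity traded falls to 259. At q = 259 the demand price is (1484 - 259)/7 = 175 and the supply price is (476 + 259)/7 = 105.
Deadweight loss = ½ · (175 - 105) · (504 - 259) = ½ · 70 · 245 = 8575.

8575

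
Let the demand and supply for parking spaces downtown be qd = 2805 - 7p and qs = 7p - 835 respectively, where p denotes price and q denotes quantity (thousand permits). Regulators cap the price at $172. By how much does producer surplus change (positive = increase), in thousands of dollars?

In a free market, 2805 - 7p = 7p - 835 gives the equilibrium p* = 260, q* = 985.
Since 172 < 260, the ceiling is binding.
At p = 172: qd = 2805 - 7·172 = 1601 and qs = 7·172 - 835 = 369.
Producer surplus without the control is ½ · (260 - 835/7) · 985 = 970225/14.
With the ceiling, producers sell 369 units at 172, so PS = ½ · (172 - 835/7) · 369 = 136161/14.
Change in producer surplus = 136161/14 - 970225/14 = -59576.

-59576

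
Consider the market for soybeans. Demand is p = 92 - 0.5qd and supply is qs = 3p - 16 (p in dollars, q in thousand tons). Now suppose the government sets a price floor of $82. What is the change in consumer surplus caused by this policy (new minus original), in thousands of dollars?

Rearranging demand gives qd = 184 - 2p. Setting quantity demanded equal to quantity supplied, 184 - 2p = 3p - 16, gives p* = 40 and q* = 104.
The floor of 82 is above the equilibrium price 40, so it binds.
At p = 82: qd = 184 - 2·82 = 20 and qs = 3·82 - 16 = 230.
Consumer surplus without the control is ½ · (92 - 40) · 104 = 2704.
With the floor, consumers buy 20 units at 82, so CS = ½ · (92 - 82) · 20 = 100.
Change in consumer surplus = 100 - 2704 = -2604.

-2604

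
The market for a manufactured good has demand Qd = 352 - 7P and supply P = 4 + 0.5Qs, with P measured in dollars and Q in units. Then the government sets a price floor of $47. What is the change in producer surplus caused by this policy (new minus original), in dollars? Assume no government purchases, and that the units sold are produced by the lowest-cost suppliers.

-439.25

Rearranging supply gives Qs = 2P - 8. Setting quantity demanded equal to quantity supplied, 352 - 7P = 2P - 8, gives P* = 40 and Q* = 72.
Because the floor (47) lies above the market-clearing price, it is binding.
At P = 47: Qd = 352 - 7·47 = 23 and Qs = 2·47 - 8 = 86.
Producer surplus without the control is ½ · (40 - 4) · 72 = 1296.
With the floor, 23 units are sold at 47. The supply price at Q = 23 is 15.5, so PS = ½ · [(47 - 4) + (47 - 15.5)] · 23 = 856.75.
Change in producer surplus = 856.75 - 1296 = -439.25.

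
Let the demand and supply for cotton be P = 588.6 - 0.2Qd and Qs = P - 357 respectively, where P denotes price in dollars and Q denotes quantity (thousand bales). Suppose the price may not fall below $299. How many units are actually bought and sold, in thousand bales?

193

Rearranging demand gives Qd = 2943 - 5P. Setting quantity demanded equal to quantity supplied, 2943 - 5P = P - 357, gives P* = 550 and Q* = 193.
Since 299 is below P* = 550, the floor does not bind and the free-market outcome prevails.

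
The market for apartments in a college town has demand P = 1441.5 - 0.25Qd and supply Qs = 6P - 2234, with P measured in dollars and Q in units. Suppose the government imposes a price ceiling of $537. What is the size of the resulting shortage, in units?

Rearranging demand gives Qd = 5766 - 4P. In a free market, 5766 - 4P = 6P - 2234 gives the equilibrium P* = 800, Q* = 2566.
Because the ceiling (537) lies below the market-clearing price, it is binding.
At P = 537: Qd = 5766 - 4·537 = 3618 and Qs = 6·537 - 2234 = 988.
Shortage = Qd - Qs = 3618 - 988 = 2630.

2630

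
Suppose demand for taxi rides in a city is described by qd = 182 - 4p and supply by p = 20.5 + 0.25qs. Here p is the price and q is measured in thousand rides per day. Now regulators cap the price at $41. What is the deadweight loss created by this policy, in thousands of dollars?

0

Rearranging supply gives qs = 4p - 82. Without the control the market clears where 182 - 4p = 4p - 82, i.e. p* = 33 and q* = 50.
The ceiling of 41 is above the equilibrium price 33, so it is not binding; the market clears at p* = 33, q* = 50.
Since the control does not bind, no trades are prevented and deadweight loss is zero.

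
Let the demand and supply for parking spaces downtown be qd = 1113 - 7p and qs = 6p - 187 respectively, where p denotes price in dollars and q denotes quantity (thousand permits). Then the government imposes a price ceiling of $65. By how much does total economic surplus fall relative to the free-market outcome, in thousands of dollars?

6825

In a free market, 1113 - 7p = 6p - 187 gives the equilibrium p* = 100, q* = 413.
Because the ceiling (65) lies below the market-clearing price, it is binding.
At p = 65: qd = 1113 - 7·65 = 658 and qs = 6·65 - 187 = 203.
Quantity traded falls to 203. At q = 203 the demand price is (1113 - 203)/7 = 130 and the supply price is (187 + 203)/6 = 65.
Deadweight loss = ½ · (130 - 65) · (413 - 203) = ½ · 65 · 210 = 6825.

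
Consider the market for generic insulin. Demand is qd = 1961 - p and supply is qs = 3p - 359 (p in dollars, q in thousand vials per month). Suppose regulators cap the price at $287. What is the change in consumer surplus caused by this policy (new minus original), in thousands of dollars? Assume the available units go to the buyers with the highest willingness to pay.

Equilibrium: 1961 - p = 3p - 359, so 2320 = 4p and p* = 580, q* = 1381.
Because the ceiling (287) lies below the market-clearing price, it is binding.
At p = 287: qd = 1961 - 287 = 1674 and qs = 3·287 - 359 = 502.
Consumer surplus without the control is ½ · (1961 - 580) · 1381 = 953580.5.
With the ceiling, 502 units are sold at 287 (assume they go to the highest-value buyers). The demand price at q = 502 is 1459, so CS = ½ · [(1961 - 287) + (1459 - 287)] · 502 = 714346.
Change in consumer surplus = 714346 - 953580.5 = -239234.5.

-239234.5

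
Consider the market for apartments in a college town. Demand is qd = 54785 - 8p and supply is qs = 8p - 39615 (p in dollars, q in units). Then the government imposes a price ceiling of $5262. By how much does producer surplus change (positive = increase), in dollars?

Equilibrium: 54785 - 8p = 8p - 39615, so 94400 = 16p and p* = 5900, q* = 7585.
Since 5262 < 5900, the ceiling is binding.
At p = 5262: qd = 54785 - 8·5262 = 12689 and qs = 8·5262 - 39615 = 2481.
Producer surplus without the control is ½ · (5900 - 4951.875) · 7585 = 3595764.0625.
With the ceiling, producers sell 2481 units at 5262, so PS = ½ · (5262 - 4951.875) · 2481 = 384710.0625.
Change in producer surplus = 384710.0625 - 3595764.0625 = -3211054.

-3211054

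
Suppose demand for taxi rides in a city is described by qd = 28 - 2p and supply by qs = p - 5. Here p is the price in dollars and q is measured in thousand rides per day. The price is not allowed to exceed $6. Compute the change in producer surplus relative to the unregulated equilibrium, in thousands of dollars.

Without the control the market clears where 28 - 2p = p - 5, i.e. p* = 11 and q* = 6.
The ceiling of 6 is below the equilibrium price 11, so it binds.
At p = 6: qd = 28 - 2·6 = 16 and qs = 6 - 5 = 1.
Producer surplus without the control is ½ · (11 - 5) · 6 = 18.
With the ceiling, producers sell 1 units at 6, so PS = ½ · (6 - 5) · 1 = 0.5.
Change in producer surplus = 0.5 - 18 = -17.5.

-17.5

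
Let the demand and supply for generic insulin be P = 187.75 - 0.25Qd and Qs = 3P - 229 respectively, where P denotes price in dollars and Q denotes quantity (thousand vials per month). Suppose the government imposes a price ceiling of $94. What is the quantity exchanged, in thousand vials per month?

53

Rearranging demand gives Qd = 751 - 4P. Setting quantity demanded equal to quantity supplied, 751 - 4P = 3P - 229, gives P* = 140 and Q* = 191.
Because the ceiling (94) lies below the market-clearing price, it is binding.
At P = 94: Qd = 751 - 4·94 = 375 and Qs = 3·94 - 229 = 53.
The quantity actually transacted is the short side, supply: 53.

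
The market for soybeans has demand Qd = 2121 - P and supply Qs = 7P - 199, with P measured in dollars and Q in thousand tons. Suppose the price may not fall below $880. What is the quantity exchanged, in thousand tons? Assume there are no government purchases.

In a free market, 2121 - P = 7P - 199 gives the equilibrium P* = 290, Q* = 1831.
Because the floor (880) lies above the market-clearing price, it is binding.
At P = 880: Qd = 2121 - 880 = 1241 and Qs = 7·880 - 199 = 5961.
The quantity actually transacted is the short side, demand: 1241.

1241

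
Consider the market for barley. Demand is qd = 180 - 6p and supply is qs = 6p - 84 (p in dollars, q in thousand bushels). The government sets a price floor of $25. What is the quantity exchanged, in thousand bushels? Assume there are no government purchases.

Equilibrium: 180 - 6p = 6p - 84, so 264 = 12p and p* = 22, q* = 48.
Because the floor (25) lies above the market-clearing price, it is binding.
At p = 25: qd = 180 - 6·25 = 30 and qs = 6·25 - 84 = 66.
The quantity actually transacted is the short side, demand: 30.

30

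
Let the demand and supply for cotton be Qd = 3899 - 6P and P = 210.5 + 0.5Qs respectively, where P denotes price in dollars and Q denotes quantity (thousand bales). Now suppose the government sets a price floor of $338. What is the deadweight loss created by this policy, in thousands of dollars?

Rearranging supply gives Qs = 2P - 421. Without the control the market clears where 3899 - 6P = 2P - 421, i.e. P* = 540 and Q* = 659.
The floor of 338 is below the equilibrium price 540, so it is not binding; the market clears at P* = 540, Q* = 659.
Since the control does not bind, no trades are prevented and deadweight loss is zero.

0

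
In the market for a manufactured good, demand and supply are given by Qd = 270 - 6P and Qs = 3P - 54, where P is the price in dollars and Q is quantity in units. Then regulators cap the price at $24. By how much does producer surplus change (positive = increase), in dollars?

Equilibrium: 270 - 6P = 3P - 54, so 324 = 9P and P* = 36, Q* = 54.
Because the ceiling (24) lies below the market-clearing price, it is binding.
At P = 24: Qd = 270 - 6·24 = 126 and Qs = 3·24 - 54 = 18.
Producer surplus without the control is ½ · (36 - 18) · 54 = 486.
With the ceiling, producers sell 18 units at 24, so PS = ½ · (24 - 18) · 18 = 54.
Change in producer surplus = 54 - 486 = -432.

-432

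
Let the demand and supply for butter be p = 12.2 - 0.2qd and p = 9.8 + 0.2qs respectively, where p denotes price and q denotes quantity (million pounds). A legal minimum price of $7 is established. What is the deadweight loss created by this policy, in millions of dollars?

Rearranging demand gives qd = 61 - 5p; rearranging supply gives qs = 5p - 49. Equilibrium: 61 - 5p = 5p - 49, so 110 = 10p and p* = 11, q* = 6.
The floor of 7 is below the equilibrium price 11, so it is not binding; the market clears at p* = 11, q* = 6.
Since the control does not bind, no trades are prevented and deadweight loss is zero.

0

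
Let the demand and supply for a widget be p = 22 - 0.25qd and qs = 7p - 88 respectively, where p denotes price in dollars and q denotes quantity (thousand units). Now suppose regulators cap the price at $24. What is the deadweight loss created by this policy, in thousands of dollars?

0

Rearranging demand gives qd = 88 - 4p. Equilibrium: 88 - 4p = 7p - 88, so 176 = 11p and p* = 16, q* = 24.
Since 24 is above p* = 16, the ceiling does not bind and the free-market outcome prevails.
Since the control does not bind, no trades are prevented and deadweight loss is zero.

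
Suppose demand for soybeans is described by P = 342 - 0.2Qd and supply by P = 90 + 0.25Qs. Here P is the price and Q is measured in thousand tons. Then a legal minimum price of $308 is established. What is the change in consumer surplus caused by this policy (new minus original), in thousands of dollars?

Rearranging demand gives Qd = 1710 - 5P; rearranging supply gives Qs = 4P - 360. Equilibrium: 1710 - 5P = 4P - 360, so 2070 = 9P and P* = 230, Q* = 560.
The floor of 308 is above the equilibrium price 230, so it binds.
At P = 308: Qd = 1710 - 5·308 = 170 and Qs = 4·308 - 360 = 872.
Consumer surplus without the control is ½ · (342 - 230) · 560 = 31360.
With the floor, consumers buy 170 units at 308, so CS = ½ · (342 - 308) · 170 = 2890.
Change in consumer surplus = 2890 - 31360 = -28470.

-28470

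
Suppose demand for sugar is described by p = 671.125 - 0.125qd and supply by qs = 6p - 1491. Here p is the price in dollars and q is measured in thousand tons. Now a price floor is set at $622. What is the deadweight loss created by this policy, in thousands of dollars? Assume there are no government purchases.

162624

Rearranging demand gives qd = 5369 - 8p. Setting quantity demanded equal to quantity supplied, 5369 - 8p = 6p - 1491, gives p* = 490 and q* = 1449.
Since 622 > 490, the floor is binding.
At p = 622: qd = 5369 - 8·622 = 393 and qs = 6·622 - 1491 = 2241.
Quantity traded falls to 393. At q = 393 the demand price is (5369 - 393)/8 = 622 and the supply price is (1491 + 393)/6 = 314.
Deadweight loss = ½ · (622 - 314) · (1449 - 393) = ½ · 308 · 1056 = 162624.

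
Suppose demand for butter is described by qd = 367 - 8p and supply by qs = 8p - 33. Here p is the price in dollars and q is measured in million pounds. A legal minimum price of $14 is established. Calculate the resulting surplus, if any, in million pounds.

0

Setting quantity demanded equal to quantity supplied, 367 - 8p = 8p - 33, gives p* = 25 and q* = 167.
The floor of 14 is below the equilibrium price 25, so it is not binding; the market clears at p* = 25, q* = 167.
Since the control does not bind, there is no surplus.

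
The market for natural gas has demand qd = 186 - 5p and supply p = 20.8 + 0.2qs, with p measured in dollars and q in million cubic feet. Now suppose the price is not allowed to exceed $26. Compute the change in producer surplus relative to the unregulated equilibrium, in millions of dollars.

-100.5

Rearranging supply gives qs = 5p - 104. Setting quantity demanded equal to quantity supplied, 186 - 5p = 5p - 104, gives p* = 29 and q* = 41.
The ceiling of 26 is below the equilibrium price 29, so it binds.
At p = 26: qd = 186 - 5·26 = 56 and qs = 5·26 - 104 = 26.
Producer surplus without the control is ½ · (29 - 20.8) · 41 = 168.1.
With the ceiling, producers sell 26 units at 26, so PS = ½ · (26 - 20.8) · 26 = 67.6.
Change in producer surplus = 67.6 - 168.1 = -100.5.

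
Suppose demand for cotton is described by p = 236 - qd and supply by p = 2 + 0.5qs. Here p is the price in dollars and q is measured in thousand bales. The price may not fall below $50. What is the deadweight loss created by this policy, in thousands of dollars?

0

Rearranging demand gives qd = 236 - p; rearranging supply gives qs = 2p - 4. In a free market, 236 - p = 2p - 4 gives the equilibrium p* = 80, q* = 156.
Since 50 is below p* = 80, the floor does not bind and the free-market outcome prevails.
Since the control does not bind, no trades are prevented and deadweight loss is zero.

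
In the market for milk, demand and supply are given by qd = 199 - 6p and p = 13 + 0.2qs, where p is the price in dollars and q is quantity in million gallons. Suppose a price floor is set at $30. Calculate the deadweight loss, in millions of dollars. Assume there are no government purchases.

Rearranging supply gives qs = 5p - 65. In a free market, 199 - 6p = 5p - 65 gives the equilibrium p* = 24, q* = 55.
The floor of 30 is above the equilibrium price 24, so it binds.
At p = 30: qd = 199 - 6·30 = 19 and qs = 5·30 - 65 = 85.
Quantity traded falls to 19. At q = 19 the demand price is (199 - 19)/6 = 30 and the supply price is (65 + 19)/5 = 16.8.
Deadweight loss = ½ · (30 - 16.8) · (55 - 19) = ½ · 13.2 · 36 = 237.6.

237.6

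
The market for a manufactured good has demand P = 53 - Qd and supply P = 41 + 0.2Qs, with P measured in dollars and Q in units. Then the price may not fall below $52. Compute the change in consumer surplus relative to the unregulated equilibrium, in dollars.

-49.5

Rearranging demand gives Qd = 53 - P; rearranging supply gives Qs = 5P - 205. Setting quantity demanded equal to quantity supplied, 53 - P = 5P - 205, gives P* = 43 and Q* = 10.
The floor of 52 is above the equilibrium price 43, so it binds.
At P = 52: Qd = 53 - 52 = 1 and Qs = 5·52 - 205 = 55.
Consumer surplus without the control is ½ · (53 - 43) · 10 = 50.
With the floor, consumers buy 1 units at 52, so CS = ½ · (53 - 52) · 1 = 0.5.
Change in consumer surplus = 0.5 - 50 = -49.5.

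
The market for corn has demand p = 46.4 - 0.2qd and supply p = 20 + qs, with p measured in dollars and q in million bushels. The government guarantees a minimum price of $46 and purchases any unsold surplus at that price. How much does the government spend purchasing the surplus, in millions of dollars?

1104

Rearranging demand gives qd = 232 - 5p; rearranging supply gives qs = p - 20. Setting quantity demanded equal to quantity supplied, 232 - 5p = p - 20, gives p* = 42 and q* = 22.
Since 46 > 42, the floor is binding.
At p = 46: qd = 232 - 5·46 = 2 and qs = 46 - 20 = 26.
Surplus = qs - qd = 24.
Government expenditure = surplus × support price = 24 × 46 = 1104.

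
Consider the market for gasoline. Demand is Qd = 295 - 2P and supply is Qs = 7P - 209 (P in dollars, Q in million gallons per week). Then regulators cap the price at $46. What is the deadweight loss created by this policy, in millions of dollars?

In a free market, 295 - 2P = 7P - 209 gives the equilibrium P* = 56, Q* = 183.
Because the ceiling (46) lies below the market-clearing price, it is binding.
At P = 46: Qd = 295 - 2·46 = 203 and Qs = 7·46 - 209 = 113.
Quantity traded falls to 113. At Q = 113 the demand price is (295 - 113)/2 = 91 and the supply price is (209 + 113)/7 = 46.
Deadweight loss = ½ · (91 - 46) · (183 - 113) = ½ · 45 · 70 = 1575.

1575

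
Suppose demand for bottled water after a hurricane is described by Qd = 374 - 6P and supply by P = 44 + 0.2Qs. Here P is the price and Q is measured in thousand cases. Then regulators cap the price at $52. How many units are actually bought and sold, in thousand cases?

Rearranging supply gives Qs = 5P - 220. Equilibrium: 374 - 6P = 5P - 220, so 594 = 11P and P* = 54, Q* = 50.
Since 52 < 54, the ceiling is binding.
At P = 52: Qd = 374 - 6·52 = 62 and Qs = 5·52 - 220 = 40.
The quantity actually transacted is the short side, supply: 40.

40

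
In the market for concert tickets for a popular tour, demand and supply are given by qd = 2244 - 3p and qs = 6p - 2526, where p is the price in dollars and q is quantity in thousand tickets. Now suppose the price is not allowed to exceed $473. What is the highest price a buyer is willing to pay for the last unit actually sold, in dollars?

Setting quantity demanded equal to quantity supplied, 2244 - 3p = 6p - 2526, gives p* = 530 and q* = 654.
The ceiling of 473 is below the equilibrium price 530, so it binds.
At p = 473: qd = 2244 - 3·473 = 825 and qs = 6·473 - 2526 = 312.
Only 312 units reach the market. On the demand curve, the marginal buyer's willingness to pay at q = 312 is (2244 - 312)/3 = 644.

644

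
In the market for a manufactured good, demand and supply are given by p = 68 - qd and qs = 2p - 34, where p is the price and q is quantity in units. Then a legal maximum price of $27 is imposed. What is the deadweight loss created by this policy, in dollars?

Rearranging demand gives qd = 68 - p. In a free market, 68 - p = 2p - 34 gives the equilibrium p* = 34, q* = 34.
The ceiling of 27 is below the equilibrium price 34, so it binds.
At p = 27: qd = 68 - 27 = 41 and qs = 2·27 - 34 = 20.
Quantity traded falls to 20. At q = 20 the demand price is 68 - 20 = 48 and the supply price is (34 + 20)/2 = 27.
Deadweight loss = ½ · (48 - 27) · (34 - 20) = ½ · 21 · 14 = 147.

147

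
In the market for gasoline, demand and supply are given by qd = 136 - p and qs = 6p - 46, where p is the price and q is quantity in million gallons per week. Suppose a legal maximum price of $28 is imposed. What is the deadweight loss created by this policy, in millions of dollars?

0

Setting quantity demanded equal to quantity supplied, 136 - p = 6p - 46, gives p* = 26 and q* = 110.
The ceiling of 28 is above the equilibrium price 26, so it is not binding; the market clears at p* = 26, q* = 110.
Since the control does not bind, no trades are prevented and deadweight loss is zero.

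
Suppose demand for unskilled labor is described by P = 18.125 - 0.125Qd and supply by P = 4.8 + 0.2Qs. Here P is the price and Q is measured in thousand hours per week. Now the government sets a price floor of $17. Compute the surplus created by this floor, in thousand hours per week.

Rearranging demand gives Qd = 145 - 8P; rearranging supply gives Qs = 5P - 24. Equilibrium: 145 - 8P = 5P - 24, so 169 = 13P and P* = 13, Q* = 41.
Because the floor (17) lies above the market-clearing price, it is binding.
At P = 17: Qd = 145 - 8·17 = 9 and Qs = 5·17 - 24 = 61.
Surplus = Qs - Qd = 61 - 9 = 52.

52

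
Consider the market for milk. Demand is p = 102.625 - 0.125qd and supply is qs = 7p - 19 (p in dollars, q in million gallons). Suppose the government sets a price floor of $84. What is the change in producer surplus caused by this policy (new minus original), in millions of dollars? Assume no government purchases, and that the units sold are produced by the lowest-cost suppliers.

Rearranging demand gives qd = 821 - 8p. Equilibrium: 821 - 8p = 7p - 19, so 840 = 15p and p* = 56, q* = 373.
The floor of 84 is above the equilibrium price 56, so it binds.
At p = 84: qd = 821 - 8·84 = 149 and qs = 7·84 - 19 = 569.
Producer surplus without the control is ½ · (56 - 19/7) · 373 = 139129/14.
With the floor, 149 units are sold at 84. The supply price at q = 149 is 24, so PS = ½ · [(84 - 19/7) + (84 - 24)] · 149 = 147361/14.
Change in producer surplus = 147361/14 - 139129/14 = 588.

588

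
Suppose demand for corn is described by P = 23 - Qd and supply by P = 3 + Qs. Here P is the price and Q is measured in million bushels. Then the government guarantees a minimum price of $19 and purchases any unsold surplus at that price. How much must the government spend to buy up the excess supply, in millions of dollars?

Rearranging demand gives Qd = 23 - P; rearranging supply gives Qs = P - 3. Without the control the market clears where 23 - P = P - 3, i.e. P* = 13 and Q* = 10.
Since 19 > 13, the floor is binding.
At P = 19: Qd = 23 - 19 = 4 and Qs = 19 - 3 = 16.
Surplus = Qs - Qd = 12.
Government expenditure = surplus × support price = 12 × 19 = 228.

228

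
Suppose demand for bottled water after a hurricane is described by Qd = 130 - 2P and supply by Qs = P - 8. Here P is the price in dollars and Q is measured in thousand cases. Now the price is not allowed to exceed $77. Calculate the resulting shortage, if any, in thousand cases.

In a free market, 130 - 2P = P - 8 gives the equilibrium P* = 46, Q* = 38.
The ceiling of 77 is above the equilibrium price 46, so it is not binding; the market clears at P* = 46, Q* = 38.
Since the control does not bind, there is no shortage.

0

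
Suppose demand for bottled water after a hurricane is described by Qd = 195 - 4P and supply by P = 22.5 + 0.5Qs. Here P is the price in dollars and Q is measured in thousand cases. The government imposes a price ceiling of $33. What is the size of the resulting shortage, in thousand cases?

42

Rearranging supply gives Qs = 2P - 45. In a free market, 195 - 4P = 2P - 45 gives the equilibrium P* = 40, Q* = 35.
The ceiling of 33 is below the equilibrium price 40, so it binds.
At P = 33: Qd = 195 - 4·33 = 63 and Qs = 2·33 - 45 = 21.
Shortage = Qd - Qs = 63 - 21 = 42.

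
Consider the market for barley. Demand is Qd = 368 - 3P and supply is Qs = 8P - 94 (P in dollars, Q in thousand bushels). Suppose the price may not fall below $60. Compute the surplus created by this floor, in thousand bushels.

198

Without the control the market clears where 368 - 3P = 8P - 94, i.e. P* = 42 and Q* = 242.
Because the floor (60) lies above the market-clearing price, it is binding.
At P = 60: Qd = 368 - 3·60 = 188 and Qs = 8·60 - 94 = 386.
Surplus = Qs - Qd = 386 - 188 = 198.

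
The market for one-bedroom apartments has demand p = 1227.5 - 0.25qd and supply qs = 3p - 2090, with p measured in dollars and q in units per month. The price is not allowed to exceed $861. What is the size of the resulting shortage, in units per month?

Rearranging demand gives qd = 4910 - 4p. Equilibrium: 4910 - 4p = 3p - 2090, so 7000 = 7p and p* = 1000, q* = 910.
Because the ceiling (861) lies below the market-clearing price, it is binding.
At p = 861: qd = 4910 - 4·861 = 1466 and qs = 3·861 - 2090 = 493.
Shortage = qd - qs = 1466 - 493 = 973.

973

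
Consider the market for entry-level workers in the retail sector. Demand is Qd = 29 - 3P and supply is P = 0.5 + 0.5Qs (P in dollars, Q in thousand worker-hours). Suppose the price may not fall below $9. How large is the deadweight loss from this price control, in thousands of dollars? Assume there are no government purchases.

Rearranging supply gives Qs = 2P - 1. Equilibrium: 29 - 3P = 2P - 1, so 30 = 5P and P* = 6, Q* = 11.
Because the floor (9) lies above the market-clearing price, it is binding.
At P = 9: Qd = 29 - 3·9 = 2 and Qs = 2·9 - 1 = 17.
Quantity traded falls to 2. At Q = 2 the demand price is (29 - 2)/3 = 9 and the supply price is (1 + 2)/2 = 1.5.
Deadweight loss = ½ · (9 - 1.5) · (11 - 2) = ½ · 7.5 · 9 = 33.75.

33.75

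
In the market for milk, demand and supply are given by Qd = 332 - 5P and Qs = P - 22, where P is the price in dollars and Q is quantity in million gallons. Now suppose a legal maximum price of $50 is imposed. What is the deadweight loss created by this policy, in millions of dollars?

48.6

Setting quantity demanded equal to quantity supplied, 332 - 5P = P - 22, gives P* = 59 and Q* = 37.
The ceiling of 50 is below the equilibrium price 59, so it binds.
At P = 50: Qd = 332 - 5·50 = 82 and Qs = 50 - 22 = 28.
Quantity traded falls to 28. At Q = 28 the demand price is (332 - 28)/5 = 60.8 and the supply price is 22 + 28 = 50.
Deadweight loss = ½ · (60.8 - 50) · (37 - 28) = ½ · 10.8 · 9 = 48.6.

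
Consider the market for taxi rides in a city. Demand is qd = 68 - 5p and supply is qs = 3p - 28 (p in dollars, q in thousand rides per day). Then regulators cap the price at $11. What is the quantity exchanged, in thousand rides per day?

5

Without the control the market clears where 68 - 5p = 3p - 28, i.e. p* = 12 and q* = 8.
The ceiling of 11 is below the equilibrium price 12, so it binds.
At p = 11: qd = 68 - 5·11 = 13 and qs = 3·11 - 28 = 5.
The quantity actually transacted is the short side, supply: 5.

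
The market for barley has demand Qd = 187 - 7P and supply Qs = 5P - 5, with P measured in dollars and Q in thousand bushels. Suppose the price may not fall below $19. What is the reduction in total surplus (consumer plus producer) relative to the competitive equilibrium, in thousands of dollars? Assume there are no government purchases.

Without the control the market clears where 187 - 7P = 5P - 5, i.e. P* = 16 and Q* = 75.
The floor of 19 is above the equilibrium price 16, so it binds.
At P = 19: Qd = 187 - 7·19 = 54 and Qs = 5·19 - 5 = 90.
Quantity traded falls to 54. At Q = 54 the demand price is (187 - 54)/7 = 19 and the supply price is (5 + 54)/5 = 11.8.
Deadweight loss = ½ · (19 - 11.8) · (75 - 54) = ½ · 7.2 · 21 = 75.6.

75.6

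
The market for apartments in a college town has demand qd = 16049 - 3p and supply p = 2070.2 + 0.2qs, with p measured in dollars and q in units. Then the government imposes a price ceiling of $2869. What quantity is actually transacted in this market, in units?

Rearranging supply gives qs = 5p - 10351. Without the control the market clears where 16049 - 3p = 5p - 10351, i.e. p* = 3300 and q* = 6149.
Because the ceiling (2869) lies below the market-clearing price, it is binding.
At p = 2869: qd = 16049 - 3·2869 = 7442 and qs = 5·2869 - 10351 = 3994.
The quantity actually transacted is the short side, supply: 3994.

3994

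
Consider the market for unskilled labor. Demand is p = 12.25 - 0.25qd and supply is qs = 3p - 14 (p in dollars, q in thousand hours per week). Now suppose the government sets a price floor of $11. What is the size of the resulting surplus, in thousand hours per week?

Rearranging demand gives qd = 49 - 4p. Equilibrium: 49 - 4p = 3p - 14, so 63 = 7p and p* = 9, q* = 13.
The floor of 11 is above the equilibrium price 9, so it binds.
At p = 11: qd = 49 - 4·11 = 5 and qs = 3·11 - 14 = 19.
Surplus = qs - qd = 19 - 5 = 14.

14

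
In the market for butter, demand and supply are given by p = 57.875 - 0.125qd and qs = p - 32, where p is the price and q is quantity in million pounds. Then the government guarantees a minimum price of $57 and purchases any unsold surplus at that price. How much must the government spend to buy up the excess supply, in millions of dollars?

1026

Rearranging demand gives qd = 463 - 8p. Equilibrium: 463 - 8p = p - 32, so 495 = 9p and p* = 55, q* = 23.
Because the floor (57) lies above the market-clearing price, it is binding.
At p = 57: qd = 463 - 8·57 = 7 and qs = 57 - 32 = 25.
Surplus = qs - qd = 18.
Government expenditure = surplus × support price = 18 × 57 = 1026.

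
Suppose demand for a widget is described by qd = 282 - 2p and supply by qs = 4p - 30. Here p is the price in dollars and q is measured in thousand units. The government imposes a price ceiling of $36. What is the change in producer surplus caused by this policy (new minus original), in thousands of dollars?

Without the control the market clears where 282 - 2p = 4p - 30, i.e. p* = 52 and q* = 178.
Since 36 < 52, the ceiling is binding.
At p = 36: qd = 282 - 2·36 = 210 and qs = 4·36 - 30 = 114.
Producer surplus without the control is ½ · (52 - 7.5) · 178 = 3960.5.
With the ceiling, producers sell 114 units at 36, so PS = ½ · (36 - 7.5) · 114 = 1624.5.
Change in producer surplus = 1624.5 - 3960.5 = -2336.

-2336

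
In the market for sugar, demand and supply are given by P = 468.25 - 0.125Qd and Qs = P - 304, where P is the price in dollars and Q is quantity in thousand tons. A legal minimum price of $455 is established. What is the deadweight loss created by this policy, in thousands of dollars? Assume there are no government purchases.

Rearranging demand gives Qd = 3746 - 8P. Without the control the market clears where 3746 - 8P = P - 304, i.e. P* = 450 and Q* = 146.
The floor of 455 is above the equilibrium price 450, so it binds.
At P = 455: Qd = 3746 - 8·455 = 106 and Qs = 455 - 304 = 151.
Quantity traded falls to 106. At Q = 106 the demand price is (3746 - 106)/8 = 455 and the supply price is 304 + 106 = 410.
Deadweight loss = ½ · (455 - 410) · (146 - 106) = ½ · 45 · 40 = 900.

900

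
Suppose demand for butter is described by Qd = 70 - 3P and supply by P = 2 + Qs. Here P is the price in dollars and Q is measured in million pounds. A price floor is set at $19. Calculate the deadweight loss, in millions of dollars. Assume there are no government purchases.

Rearranging supply gives Qs = P - 2. In a free market, 70 - 3P = P - 2 gives the equilibrium P* = 18, Q* = 16.
The floor of 19 is above the equilibrium price 18, so it binds.
At P = 19: Qd = 70 - 3·19 = 13 and Qs = 19 - 2 = 17.
Quantity traded falls to 13. At Q = 13 the demand price is (70 - 13)/3 = 19 and the supply price is 2 + 13 = 15.
Deadweight loss = ½ · (19 - 15) · (16 - 13) = ½ · 4 · 3 = 6.

6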